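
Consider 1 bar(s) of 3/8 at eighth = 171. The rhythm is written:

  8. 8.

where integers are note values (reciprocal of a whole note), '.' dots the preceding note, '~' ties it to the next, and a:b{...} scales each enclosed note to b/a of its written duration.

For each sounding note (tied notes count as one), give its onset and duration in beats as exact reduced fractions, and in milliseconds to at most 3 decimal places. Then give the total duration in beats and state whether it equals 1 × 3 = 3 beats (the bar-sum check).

1) 0.0ms=0b +526.316ms=3/2b
2) 526.316ms=3/2b +526.316ms=3/2b
Σ=3b of 3 (171bpm 3/8) — PASS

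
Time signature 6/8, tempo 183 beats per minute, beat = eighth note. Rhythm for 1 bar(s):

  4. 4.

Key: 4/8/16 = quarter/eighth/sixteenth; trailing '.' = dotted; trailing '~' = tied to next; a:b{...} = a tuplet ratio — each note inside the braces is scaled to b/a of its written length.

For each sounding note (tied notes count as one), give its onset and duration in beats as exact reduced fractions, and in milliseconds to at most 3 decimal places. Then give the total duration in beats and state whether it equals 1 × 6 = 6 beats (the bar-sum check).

1) 0.0ms=0b +983.607ms=3b
2) 983.607ms=3b +983.607ms=3b
Σ=6b of 6 (183bpm 6/8) — PASS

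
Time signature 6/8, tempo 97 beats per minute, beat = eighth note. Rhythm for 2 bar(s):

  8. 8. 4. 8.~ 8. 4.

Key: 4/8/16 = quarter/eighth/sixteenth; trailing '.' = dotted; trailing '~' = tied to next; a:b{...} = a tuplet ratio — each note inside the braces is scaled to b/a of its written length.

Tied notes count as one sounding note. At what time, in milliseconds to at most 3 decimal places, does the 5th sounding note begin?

note 5 onset = 9b = 5567.01ms

1. 0.0ms @ 0 + 927.835ms (3/2)
2. 927.835ms @ 3/2 + 927.835ms (3/2)
3. 1855.67ms @ 3 + 1855.67ms (3)
4. 3711.34ms @ 6 + 1855.67ms (3)
5. 5567.01ms @ 9 + 1855.67ms (3)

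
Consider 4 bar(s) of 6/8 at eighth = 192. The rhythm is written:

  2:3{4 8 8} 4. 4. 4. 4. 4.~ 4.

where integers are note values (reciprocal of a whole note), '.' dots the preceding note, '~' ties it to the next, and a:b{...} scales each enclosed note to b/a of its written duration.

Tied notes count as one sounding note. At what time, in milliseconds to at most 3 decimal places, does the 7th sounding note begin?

1. 0.0ms @ 0 + 937.5ms (3)
2. 937.5ms @ 3 + 468.75ms (3/2)
3. 1406.25ms @ 9/2 + 468.75ms (3/2)
4. 1875.0ms @ 6 + 937.5ms (3)
5. 2812.5ms @ 9 + 937.5ms (3)
6. 3750.0ms @ 12 + 937.5ms (3)
7. 4687.5ms @ 15 + 937.5ms (3)
8. 5625.0ms @ 18 + 1875.0ms (6)

note 7 onset = 15b = 4687.5ms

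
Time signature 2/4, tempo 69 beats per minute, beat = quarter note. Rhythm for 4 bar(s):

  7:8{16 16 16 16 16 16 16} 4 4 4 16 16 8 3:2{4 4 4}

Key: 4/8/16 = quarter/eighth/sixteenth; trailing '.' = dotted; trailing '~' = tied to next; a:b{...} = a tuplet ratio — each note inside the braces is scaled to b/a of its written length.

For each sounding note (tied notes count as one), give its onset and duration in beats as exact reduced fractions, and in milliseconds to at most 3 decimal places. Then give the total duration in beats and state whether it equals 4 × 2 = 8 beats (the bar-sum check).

1) 0.0ms=0b +248.447ms=2/7b
2) 248.447ms=2/7b +248.447ms=2/7b
3) 496.894ms=4/7b +248.447ms=2/7b
4) 745.342ms=6/7b +248.447ms=2/7b
5) 993.789ms=8/7b +248.447ms=2/7b
6) 1242.236ms=10/7b +248.447ms=2/7b
7) 1490.683ms=12/7b +248.447ms=2/7b
8) 1739.13ms=2b +869.565ms=1b
9) 2608.696ms=3b +869.565ms=1b
10) 3478.261ms=4b +869.565ms=1b
11) 4347.826ms=5b +217.391ms=1/4b
12) 4565.217ms=21/4b +217.391ms=1/4b
13) 4782.609ms=11/2b +434.783ms=1/2b
14) 5217.391ms=6b +579.71ms=2/3b
15) 5797.101ms=20/3b +579.71ms=2/3b
16) 6376.812ms=22/3b +579.71ms=2/3b
Σ=8b of 8 (69bpm 2/4) — PASS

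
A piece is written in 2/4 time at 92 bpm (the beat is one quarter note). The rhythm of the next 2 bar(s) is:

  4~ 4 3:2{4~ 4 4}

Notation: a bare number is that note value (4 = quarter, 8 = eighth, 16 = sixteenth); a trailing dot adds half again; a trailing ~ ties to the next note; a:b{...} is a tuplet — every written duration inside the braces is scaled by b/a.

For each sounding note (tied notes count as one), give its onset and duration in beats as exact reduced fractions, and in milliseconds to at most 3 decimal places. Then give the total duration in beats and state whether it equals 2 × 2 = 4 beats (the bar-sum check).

1) 0.0ms=0b +1304.348ms=2b
2) 1304.348ms=2b +869.565ms=4/3b
3) 2173.913ms=10/3b +434.783ms=2/3b
Σ=4b of 4 (92bpm 2/4) — PASS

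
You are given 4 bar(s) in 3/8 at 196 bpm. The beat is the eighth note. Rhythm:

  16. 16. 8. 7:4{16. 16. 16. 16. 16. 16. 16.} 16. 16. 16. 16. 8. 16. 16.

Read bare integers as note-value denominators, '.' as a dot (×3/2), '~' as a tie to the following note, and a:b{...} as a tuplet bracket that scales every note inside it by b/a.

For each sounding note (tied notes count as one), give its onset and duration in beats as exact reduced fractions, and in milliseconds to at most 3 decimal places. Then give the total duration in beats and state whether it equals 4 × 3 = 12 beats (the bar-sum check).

1) 0.0ms=0b +229.592ms=3/4b
2) 229.592ms=3/4b +229.592ms=3/4b
3) 459.184ms=3/2b +459.184ms=3/2b
4) 918.367ms=3b +131.195ms=3/7b
5) 1049.563ms=24/7b +131.195ms=3/7b
6) 1180.758ms=27/7b +131.195ms=3/7b
7) 1311.953ms=30/7b +131.195ms=3/7b
8) 1443.149ms=33/7b +131.195ms=3/7b
9) 1574.344ms=36/7b +131.195ms=3/7b
10) 1705.539ms=39/7b +131.195ms=3/7b
11) 1836.735ms=6b +229.592ms=3/4b
12) 2066.327ms=27/4b +229.592ms=3/4b
13) 2295.918ms=15/2b +229.592ms=3/4b
14) 2525.51ms=33/4b +229.592ms=3/4b
15) 2755.102ms=9b +459.184ms=3/2b
16) 3214.286ms=21/2b +229.592ms=3/4b
17) 3443.878ms=45/4b +229.592ms=3/4b
Σ=12b of 12 (196bpm 3/8) — PASS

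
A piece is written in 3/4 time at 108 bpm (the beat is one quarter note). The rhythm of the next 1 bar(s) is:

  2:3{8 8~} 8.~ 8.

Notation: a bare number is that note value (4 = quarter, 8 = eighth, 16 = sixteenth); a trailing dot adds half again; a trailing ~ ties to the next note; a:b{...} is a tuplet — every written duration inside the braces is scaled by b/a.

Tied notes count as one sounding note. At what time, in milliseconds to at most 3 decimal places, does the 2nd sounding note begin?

1. 0.0ms @ 0 + 416.667ms (3/4)
2. 416.667ms @ 3/4 + 1250.0ms (9/4)

note 2 onset = 3/4b = 416.667ms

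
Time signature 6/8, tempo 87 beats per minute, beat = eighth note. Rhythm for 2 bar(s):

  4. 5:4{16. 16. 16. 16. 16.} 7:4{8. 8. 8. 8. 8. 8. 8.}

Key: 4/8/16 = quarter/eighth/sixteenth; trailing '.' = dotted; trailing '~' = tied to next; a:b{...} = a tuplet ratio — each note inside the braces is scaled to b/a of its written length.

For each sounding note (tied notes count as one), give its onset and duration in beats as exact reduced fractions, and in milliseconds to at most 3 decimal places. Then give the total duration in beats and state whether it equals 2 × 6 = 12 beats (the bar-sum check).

1) 0.0ms=0b +2068.966ms=3b
2) 2068.966ms=3b +413.793ms=3/5b
3) 2482.759ms=18/5b +413.793ms=3/5b
4) 2896.552ms=21/5b +413.793ms=3/5b
5) 3310.345ms=24/5b +413.793ms=3/5b
6) 3724.138ms=27/5b +413.793ms=3/5b
7) 4137.931ms=6b +591.133ms=6/7b
8) 4729.064ms=48/7b +591.133ms=6/7b
9) 5320.197ms=54/7b +591.133ms=6/7b
10) 5911.33ms=60/7b +591.133ms=6/7b
11) 6502.463ms=66/7b +591.133ms=6/7b
12) 7093.596ms=72/7b +591.133ms=6/7b
13) 7684.729ms=78/7b +591.133ms=6/7b
Σ=12b of 12 (87bpm 6/8) — PASS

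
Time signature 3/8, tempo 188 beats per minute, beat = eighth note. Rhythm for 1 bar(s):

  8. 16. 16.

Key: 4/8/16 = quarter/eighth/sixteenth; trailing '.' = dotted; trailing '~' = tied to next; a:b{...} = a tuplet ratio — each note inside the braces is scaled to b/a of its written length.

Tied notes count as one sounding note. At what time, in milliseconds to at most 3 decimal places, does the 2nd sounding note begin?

note 2 onset = 3/2b = 478.723ms

1. 0.0ms @ 0 + 478.723ms (3/2)
2. 478.723ms @ 3/2 + 239.362ms (3/4)
3. 718.085ms @ 9/4 + 239.362ms (3/4)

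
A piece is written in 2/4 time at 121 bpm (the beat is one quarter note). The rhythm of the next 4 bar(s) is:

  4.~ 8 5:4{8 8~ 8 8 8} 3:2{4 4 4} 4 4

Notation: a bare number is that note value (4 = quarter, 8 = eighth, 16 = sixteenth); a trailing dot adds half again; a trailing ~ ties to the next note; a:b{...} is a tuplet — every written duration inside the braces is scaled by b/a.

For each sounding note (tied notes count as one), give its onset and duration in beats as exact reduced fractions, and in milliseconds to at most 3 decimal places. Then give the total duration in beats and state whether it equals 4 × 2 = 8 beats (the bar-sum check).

1) 0.0ms=0b +991.736ms=2b
2) 991.736ms=2b +198.347ms=2/5b
3) 1190.083ms=12/5b +396.694ms=4/5b
4) 1586.777ms=16/5b +198.347ms=2/5b
5) 1785.124ms=18/5b +198.347ms=2/5b
6) 1983.471ms=4b +330.579ms=2/3b
7) 2314.05ms=14/3b +330.579ms=2/3b
8) 2644.628ms=16/3b +330.579ms=2/3b
9) 2975.207ms=6b +495.868ms=1b
10) 3471.074ms=7b +495.868ms=1b
Σ=8b of 8 (121bpm 2/4) — PASS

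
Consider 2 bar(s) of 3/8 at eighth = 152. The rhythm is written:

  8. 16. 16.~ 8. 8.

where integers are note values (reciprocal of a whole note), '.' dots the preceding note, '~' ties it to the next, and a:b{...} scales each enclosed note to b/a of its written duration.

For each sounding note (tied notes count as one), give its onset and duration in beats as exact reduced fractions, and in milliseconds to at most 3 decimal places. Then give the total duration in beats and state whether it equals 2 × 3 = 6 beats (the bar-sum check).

1) 0.0ms=0b +592.105ms=3/2b
2) 592.105ms=3/2b +296.053ms=3/4b
3) 888.158ms=9/4b +888.158ms=9/4b
4) 1776.316ms=9/2b +592.105ms=3/2b
Σ=6b of 6 (152bpm 3/8) — PASS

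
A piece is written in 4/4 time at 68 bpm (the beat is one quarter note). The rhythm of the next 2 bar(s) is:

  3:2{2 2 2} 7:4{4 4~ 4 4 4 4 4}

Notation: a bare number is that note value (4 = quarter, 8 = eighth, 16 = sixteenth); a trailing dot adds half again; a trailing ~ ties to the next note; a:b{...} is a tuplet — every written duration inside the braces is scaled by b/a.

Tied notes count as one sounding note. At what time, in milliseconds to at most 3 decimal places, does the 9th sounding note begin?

note 9 onset = 52/7b = 6554.622ms

1. 0.0ms @ 0 + 1176.471ms (4/3)
2. 1176.471ms @ 4/3 + 1176.471ms (4/3)
3. 2352.941ms @ 8/3 + 1176.471ms (4/3)
4. 3529.412ms @ 4 + 504.202ms (4/7)
5. 4033.613ms @ 32/7 + 1008.403ms (8/7)
6. 5042.017ms @ 40/7 + 504.202ms (4/7)
7. 5546.218ms @ 44/7 + 504.202ms (4/7)
8. 6050.42ms @ 48/7 + 504.202ms (4/7)
9. 6554.622ms @ 52/7 + 504.202ms (4/7)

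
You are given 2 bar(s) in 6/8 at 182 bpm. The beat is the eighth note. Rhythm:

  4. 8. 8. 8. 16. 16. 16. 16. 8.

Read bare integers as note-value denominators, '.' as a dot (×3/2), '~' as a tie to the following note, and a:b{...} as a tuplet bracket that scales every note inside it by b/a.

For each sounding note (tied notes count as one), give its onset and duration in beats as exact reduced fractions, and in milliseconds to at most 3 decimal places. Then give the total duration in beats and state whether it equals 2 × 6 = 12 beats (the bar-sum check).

1) 0.0ms=0b +989.011ms=3b
2) 989.011ms=3b +494.505ms=3/2b
3) 1483.516ms=9/2b +494.505ms=3/2b
4) 1978.022ms=6b +494.505ms=3/2b
5) 2472.527ms=15/2b +247.253ms=3/4b
6) 2719.78ms=33/4b +247.253ms=3/4b
7) 2967.033ms=9b +247.253ms=3/4b
8) 3214.286ms=39/4b +247.253ms=3/4b
9) 3461.538ms=21/2b +494.505ms=3/2b
Σ=12b of 12 (182bpm 6/8) — PASS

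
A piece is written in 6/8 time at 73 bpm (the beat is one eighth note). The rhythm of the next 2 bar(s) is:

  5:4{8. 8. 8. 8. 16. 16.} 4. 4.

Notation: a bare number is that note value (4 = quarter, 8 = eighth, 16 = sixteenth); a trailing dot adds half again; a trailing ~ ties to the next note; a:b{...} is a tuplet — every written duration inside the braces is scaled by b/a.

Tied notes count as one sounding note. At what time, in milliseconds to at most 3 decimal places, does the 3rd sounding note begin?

1. 0.0ms @ 0 + 986.301ms (6/5)
2. 986.301ms @ 6/5 + 986.301ms (6/5)
3. 1972.603ms @ 12/5 + 986.301ms (6/5)
4. 2958.904ms @ 18/5 + 986.301ms (6/5)
5. 3945.205ms @ 24/5 + 493.151ms (3/5)
6. 4438.356ms @ 27/5 + 493.151ms (3/5)
7. 4931.507ms @ 6 + 2465.753ms (3)
8. 7397.26ms @ 9 + 2465.753ms (3)

note 3 onset = 12/5b = 1972.603ms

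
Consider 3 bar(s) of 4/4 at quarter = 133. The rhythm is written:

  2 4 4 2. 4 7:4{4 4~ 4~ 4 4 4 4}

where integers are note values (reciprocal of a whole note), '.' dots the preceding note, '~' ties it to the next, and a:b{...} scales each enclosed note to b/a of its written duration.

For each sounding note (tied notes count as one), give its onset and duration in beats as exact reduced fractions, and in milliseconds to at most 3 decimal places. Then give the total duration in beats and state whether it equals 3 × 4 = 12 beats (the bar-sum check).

1) 0.0ms=0b +902.256ms=2b
2) 902.256ms=2b +451.128ms=1b
3) 1353.383ms=3b +451.128ms=1b
4) 1804.511ms=4b +1353.383ms=3b
5) 3157.895ms=7b +451.128ms=1b
6) 3609.023ms=8b +257.787ms=4/7b
7) 3866.81ms=60/7b +773.362ms=12/7b
8) 4640.172ms=72/7b +257.787ms=4/7b
9) 4897.959ms=76/7b +257.787ms=4/7b
10) 5155.747ms=80/7b +257.787ms=4/7b
Σ=12b of 12 (133bpm 4/4) — PASS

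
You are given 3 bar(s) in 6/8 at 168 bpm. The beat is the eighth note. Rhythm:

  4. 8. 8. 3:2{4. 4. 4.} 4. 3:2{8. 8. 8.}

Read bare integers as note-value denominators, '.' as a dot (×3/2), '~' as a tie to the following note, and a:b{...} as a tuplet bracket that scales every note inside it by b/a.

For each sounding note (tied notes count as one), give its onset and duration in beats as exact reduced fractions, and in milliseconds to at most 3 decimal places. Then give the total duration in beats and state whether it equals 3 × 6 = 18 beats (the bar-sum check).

1) 0.0ms=0b +1071.429ms=3b
2) 1071.429ms=3b +535.714ms=3/2b
3) 1607.143ms=9/2b +535.714ms=3/2b
4) 2142.857ms=6b +714.286ms=2b
5) 2857.143ms=8b +714.286ms=2b
6) 3571.429ms=10b +714.286ms=2b
7) 4285.714ms=12b +1071.429ms=3b
8) 5357.143ms=15b +357.143ms=1b
9) 5714.286ms=16b +357.143ms=1b
10) 6071.429ms=17b +357.143ms=1b
Σ=18b of 18 (168bpm 6/8) — PASS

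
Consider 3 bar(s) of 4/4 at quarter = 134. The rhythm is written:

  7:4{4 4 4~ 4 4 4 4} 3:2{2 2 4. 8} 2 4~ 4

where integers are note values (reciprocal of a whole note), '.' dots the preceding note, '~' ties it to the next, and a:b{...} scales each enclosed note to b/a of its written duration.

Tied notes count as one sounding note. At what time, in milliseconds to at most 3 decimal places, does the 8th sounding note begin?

1. 0.0ms @ 0 + 255.864ms (4/7)
2. 255.864ms @ 4/7 + 255.864ms (4/7)
3. 511.727ms @ 8/7 + 511.727ms (8/7)
4. 1023.454ms @ 16/7 + 255.864ms (4/7)
5. 1279.318ms @ 20/7 + 255.864ms (4/7)
6. 1535.181ms @ 24/7 + 255.864ms (4/7)
7. 1791.045ms @ 4 + 597.015ms (4/3)
8. 2388.06ms @ 16/3 + 597.015ms (4/3)
9. 2985.075ms @ 20/3 + 447.761ms (1)
10. 3432.836ms @ 23/3 + 149.254ms (1/3)
11. 3582.09ms @ 8 + 895.522ms (2)
12. 4477.612ms @ 10 + 895.522ms (2)

note 8 onset = 16/3b = 2388.06ms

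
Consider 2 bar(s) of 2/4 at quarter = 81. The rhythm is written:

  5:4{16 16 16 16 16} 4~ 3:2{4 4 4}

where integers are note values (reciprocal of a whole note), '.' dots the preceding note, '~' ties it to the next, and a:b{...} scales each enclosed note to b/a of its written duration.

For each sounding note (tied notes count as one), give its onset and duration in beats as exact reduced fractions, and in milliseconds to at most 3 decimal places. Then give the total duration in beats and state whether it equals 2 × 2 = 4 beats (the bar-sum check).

1) 0.0ms=0b +148.148ms=1/5b
2) 148.148ms=1/5b +148.148ms=1/5b
3) 296.296ms=2/5b +148.148ms=1/5b
4) 444.444ms=3/5b +148.148ms=1/5b
5) 592.593ms=4/5b +148.148ms=1/5b
6) 740.741ms=1b +1234.568ms=5/3b
7) 1975.309ms=8/3b +493.827ms=2/3b
8) 2469.136ms=10/3b +493.827ms=2/3b
Σ=4b of 4 (81bpm 2/4) — PASS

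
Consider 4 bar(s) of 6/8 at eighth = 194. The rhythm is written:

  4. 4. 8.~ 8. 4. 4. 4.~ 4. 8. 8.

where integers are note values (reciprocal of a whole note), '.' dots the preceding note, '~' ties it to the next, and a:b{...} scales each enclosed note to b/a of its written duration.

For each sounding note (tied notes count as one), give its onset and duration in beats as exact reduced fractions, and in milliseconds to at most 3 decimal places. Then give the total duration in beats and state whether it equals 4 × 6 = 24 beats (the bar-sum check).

1) 0.0ms=0b +927.835ms=3b
2) 927.835ms=3b +927.835ms=3b
3) 1855.67ms=6b +927.835ms=3b
4) 2783.505ms=9b +927.835ms=3b
5) 3711.34ms=12b +927.835ms=3b
6) 4639.175ms=15b +1855.67ms=6b
7) 6494.845ms=21b +463.918ms=3/2b
8) 6958.763ms=45/2b +463.918ms=3/2b
Σ=24b of 24 (194bpm 6/8) — PASS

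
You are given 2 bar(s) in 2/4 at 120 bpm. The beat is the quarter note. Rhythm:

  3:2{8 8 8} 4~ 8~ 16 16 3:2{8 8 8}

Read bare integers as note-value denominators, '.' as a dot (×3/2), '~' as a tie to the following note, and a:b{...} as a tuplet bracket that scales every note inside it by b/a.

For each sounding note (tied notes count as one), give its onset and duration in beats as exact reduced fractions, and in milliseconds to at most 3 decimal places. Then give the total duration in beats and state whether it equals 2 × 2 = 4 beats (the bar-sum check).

1) 0.0ms=0b +166.667ms=1/3b
2) 166.667ms=1/3b +166.667ms=1/3b
3) 333.333ms=2/3b +166.667ms=1/3b
4) 500.0ms=1b +875.0ms=7/4b
5) 1375.0ms=11/4b +125.0ms=1/4b
6) 1500.0ms=3b +166.667ms=1/3b
7) 1666.667ms=10/3b +166.667ms=1/3b
8) 1833.333ms=11/3b +166.667ms=1/3b
Σ=4b of 4 (120bpm 2/4) — PASS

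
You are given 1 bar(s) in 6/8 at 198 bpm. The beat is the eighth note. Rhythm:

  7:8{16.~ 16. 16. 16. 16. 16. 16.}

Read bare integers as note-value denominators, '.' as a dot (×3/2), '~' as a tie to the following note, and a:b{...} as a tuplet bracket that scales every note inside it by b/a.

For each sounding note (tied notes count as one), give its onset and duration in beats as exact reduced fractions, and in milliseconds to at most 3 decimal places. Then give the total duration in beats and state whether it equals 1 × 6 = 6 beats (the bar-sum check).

1) 0.0ms=0b +519.481ms=12/7b
2) 519.481ms=12/7b +259.74ms=6/7b
3) 779.221ms=18/7b +259.74ms=6/7b
4) 1038.961ms=24/7b +259.74ms=6/7b
5) 1298.701ms=30/7b +259.74ms=6/7b
6) 1558.442ms=36/7b +259.74ms=6/7b
Σ=6b of 6 (198bpm 6/8) — PASS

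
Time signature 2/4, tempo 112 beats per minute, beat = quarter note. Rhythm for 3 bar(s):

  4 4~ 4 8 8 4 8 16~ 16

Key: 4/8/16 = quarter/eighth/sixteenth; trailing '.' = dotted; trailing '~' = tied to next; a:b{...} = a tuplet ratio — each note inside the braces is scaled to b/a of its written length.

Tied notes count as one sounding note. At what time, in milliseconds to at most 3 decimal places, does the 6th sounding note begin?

note 6 onset = 5b = 2678.571ms

1. 0.0ms @ 0 + 535.714ms (1)
2. 535.714ms @ 1 + 1071.429ms (2)
3. 1607.143ms @ 3 + 267.857ms (1/2)
4. 1875.0ms @ 7/2 + 267.857ms (1/2)
5. 2142.857ms @ 4 + 535.714ms (1)
6. 2678.571ms @ 5 + 267.857ms (1/2)
7. 2946.429ms @ 11/2 + 267.857ms (1/2)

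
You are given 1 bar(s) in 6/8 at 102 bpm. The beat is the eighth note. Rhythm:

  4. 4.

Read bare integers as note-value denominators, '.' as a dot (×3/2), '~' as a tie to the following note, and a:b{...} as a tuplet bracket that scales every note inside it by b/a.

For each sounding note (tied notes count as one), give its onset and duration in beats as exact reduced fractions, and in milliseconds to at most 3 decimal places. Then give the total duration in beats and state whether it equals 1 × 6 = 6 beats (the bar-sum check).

1) 0.0ms=0b +1764.706ms=3b
2) 1764.706ms=3b +1764.706ms=3b
Σ=6b of 6 (102bpm 6/8) — PASS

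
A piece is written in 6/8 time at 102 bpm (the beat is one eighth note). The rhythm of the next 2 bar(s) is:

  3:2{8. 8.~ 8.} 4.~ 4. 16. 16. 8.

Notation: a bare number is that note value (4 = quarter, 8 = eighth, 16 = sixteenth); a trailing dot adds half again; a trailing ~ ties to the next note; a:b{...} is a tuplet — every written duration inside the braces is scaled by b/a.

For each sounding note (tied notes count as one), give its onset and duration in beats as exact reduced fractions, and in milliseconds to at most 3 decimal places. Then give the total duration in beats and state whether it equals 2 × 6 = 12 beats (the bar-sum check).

1) 0.0ms=0b +588.235ms=1b
2) 588.235ms=1b +1176.471ms=2b
3) 1764.706ms=3b +3529.412ms=6b
4) 5294.118ms=9b +441.176ms=3/4b
5) 5735.294ms=39/4b +441.176ms=3/4b
6) 6176.471ms=21/2b +882.353ms=3/2b
Σ=12b of 12 (102bpm 6/8) — PASS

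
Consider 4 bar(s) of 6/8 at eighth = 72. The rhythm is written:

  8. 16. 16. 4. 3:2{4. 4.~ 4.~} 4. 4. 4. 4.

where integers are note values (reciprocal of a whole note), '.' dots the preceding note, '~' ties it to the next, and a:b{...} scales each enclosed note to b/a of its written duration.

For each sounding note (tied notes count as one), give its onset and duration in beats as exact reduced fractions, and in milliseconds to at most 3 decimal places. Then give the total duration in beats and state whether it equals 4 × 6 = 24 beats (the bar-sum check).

1) 0.0ms=0b +1250.0ms=3/2b
2) 1250.0ms=3/2b +625.0ms=3/4b
3) 1875.0ms=9/4b +625.0ms=3/4b
4) 2500.0ms=3b +2500.0ms=3b
5) 5000.0ms=6b +1666.667ms=2b
6) 6666.667ms=8b +5833.333ms=7b
7) 12500.0ms=15b +2500.0ms=3b
8) 15000.0ms=18b +2500.0ms=3b
9) 17500.0ms=21b +2500.0ms=3b
Σ=24b of 24 (72bpm 6/8) — PASS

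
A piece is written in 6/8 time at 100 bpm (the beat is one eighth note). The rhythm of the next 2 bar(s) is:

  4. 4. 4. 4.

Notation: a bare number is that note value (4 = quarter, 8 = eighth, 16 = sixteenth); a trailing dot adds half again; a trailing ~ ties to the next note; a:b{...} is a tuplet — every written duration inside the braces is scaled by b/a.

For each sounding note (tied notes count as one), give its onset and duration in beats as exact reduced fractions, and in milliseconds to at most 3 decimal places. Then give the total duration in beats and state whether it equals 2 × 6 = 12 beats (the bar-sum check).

1) 0.0ms=0b +1800.0ms=3b
2) 1800.0ms=3b +1800.0ms=3b
3) 3600.0ms=6b +1800.0ms=3b
4) 5400.0ms=9b +1800.0ms=3b
Σ=12b of 12 (100bpm 6/8) — PASS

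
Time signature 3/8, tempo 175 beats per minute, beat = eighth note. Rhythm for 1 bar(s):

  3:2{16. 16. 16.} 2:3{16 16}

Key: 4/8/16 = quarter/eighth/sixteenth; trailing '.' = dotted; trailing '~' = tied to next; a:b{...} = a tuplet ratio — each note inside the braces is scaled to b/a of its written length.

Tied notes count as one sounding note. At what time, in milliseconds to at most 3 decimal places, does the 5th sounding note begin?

note 5 onset = 9/4b = 771.429ms

1. 0.0ms @ 0 + 171.429ms (1/2)
2. 171.429ms @ 1/2 + 171.429ms (1/2)
3. 342.857ms @ 1 + 171.429ms (1/2)
4. 514.286ms @ 3/2 + 257.143ms (3/4)
5. 771.429ms @ 9/4 + 257.143ms (3/4)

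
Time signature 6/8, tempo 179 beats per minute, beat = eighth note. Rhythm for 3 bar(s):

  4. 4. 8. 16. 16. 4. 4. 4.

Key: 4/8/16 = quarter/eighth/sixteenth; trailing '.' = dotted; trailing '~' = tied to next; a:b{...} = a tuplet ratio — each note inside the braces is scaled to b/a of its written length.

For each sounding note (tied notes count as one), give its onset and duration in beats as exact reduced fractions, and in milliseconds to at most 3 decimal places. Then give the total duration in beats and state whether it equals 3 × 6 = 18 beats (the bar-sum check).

1) 0.0ms=0b +1005.587ms=3b
2) 1005.587ms=3b +1005.587ms=3b
3) 2011.173ms=6b +502.793ms=3/2b
4) 2513.966ms=15/2b +251.397ms=3/4b
5) 2765.363ms=33/4b +251.397ms=3/4b
6) 3016.76ms=9b +1005.587ms=3b
7) 4022.346ms=12b +1005.587ms=3b
8) 5027.933ms=15b +1005.587ms=3b
Σ=18b of 18 (179bpm 6/8) — PASS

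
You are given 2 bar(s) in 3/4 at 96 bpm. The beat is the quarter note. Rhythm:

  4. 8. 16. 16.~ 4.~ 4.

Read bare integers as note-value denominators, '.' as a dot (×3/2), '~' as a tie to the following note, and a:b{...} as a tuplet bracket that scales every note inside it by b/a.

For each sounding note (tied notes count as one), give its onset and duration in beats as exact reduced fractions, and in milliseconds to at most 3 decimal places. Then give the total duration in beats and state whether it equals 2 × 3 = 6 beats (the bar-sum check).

1) 0.0ms=0b +937.5ms=3/2b
2) 937.5ms=3/2b +468.75ms=3/4b
3) 1406.25ms=9/4b +234.375ms=3/8b
4) 1640.625ms=21/8b +2109.375ms=27/8b
Σ=6b of 6 (96bpm 3/4) — PASS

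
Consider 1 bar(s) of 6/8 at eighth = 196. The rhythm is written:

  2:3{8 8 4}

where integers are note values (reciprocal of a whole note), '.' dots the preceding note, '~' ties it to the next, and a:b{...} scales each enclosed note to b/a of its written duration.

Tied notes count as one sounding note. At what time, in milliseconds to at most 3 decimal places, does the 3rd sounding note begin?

note 3 onset = 3b = 918.367ms

1. 0.0ms @ 0 + 459.184ms (3/2)
2. 459.184ms @ 3/2 + 459.184ms (3/2)
3. 918.367ms @ 3 + 918.367ms (3)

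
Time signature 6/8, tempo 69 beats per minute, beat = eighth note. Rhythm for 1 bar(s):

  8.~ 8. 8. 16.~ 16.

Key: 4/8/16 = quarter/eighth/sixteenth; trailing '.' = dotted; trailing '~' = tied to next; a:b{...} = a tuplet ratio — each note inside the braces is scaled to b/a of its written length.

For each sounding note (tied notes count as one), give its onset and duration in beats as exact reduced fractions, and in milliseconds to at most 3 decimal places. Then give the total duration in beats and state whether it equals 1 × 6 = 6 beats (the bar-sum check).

1) 0.0ms=0b +2608.696ms=3b
2) 2608.696ms=3b +1304.348ms=3/2b
3) 3913.043ms=9/2b +1304.348ms=3/2b
Σ=6b of 6 (69bpm 6/8) — PASS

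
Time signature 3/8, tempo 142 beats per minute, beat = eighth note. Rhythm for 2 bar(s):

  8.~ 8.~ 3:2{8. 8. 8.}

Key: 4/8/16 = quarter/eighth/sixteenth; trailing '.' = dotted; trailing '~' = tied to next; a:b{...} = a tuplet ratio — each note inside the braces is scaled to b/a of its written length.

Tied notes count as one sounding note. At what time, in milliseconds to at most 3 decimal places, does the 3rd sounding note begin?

note 3 onset = 5b = 2112.676ms

1. 0.0ms @ 0 + 1690.141ms (4)
2. 1690.141ms @ 4 + 422.535ms (1)
3. 2112.676ms @ 5 + 422.535ms (1)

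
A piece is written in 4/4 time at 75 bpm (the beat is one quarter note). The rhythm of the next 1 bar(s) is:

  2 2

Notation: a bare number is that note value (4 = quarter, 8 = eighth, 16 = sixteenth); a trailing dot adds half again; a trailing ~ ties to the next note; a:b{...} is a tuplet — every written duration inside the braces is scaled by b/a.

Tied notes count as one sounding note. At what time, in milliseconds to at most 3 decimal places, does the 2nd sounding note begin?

1. 0.0ms @ 0 + 1600.0ms (2)
2. 1600.0ms @ 2 + 1600.0ms (2)

note 2 onset = 2b = 1600.0ms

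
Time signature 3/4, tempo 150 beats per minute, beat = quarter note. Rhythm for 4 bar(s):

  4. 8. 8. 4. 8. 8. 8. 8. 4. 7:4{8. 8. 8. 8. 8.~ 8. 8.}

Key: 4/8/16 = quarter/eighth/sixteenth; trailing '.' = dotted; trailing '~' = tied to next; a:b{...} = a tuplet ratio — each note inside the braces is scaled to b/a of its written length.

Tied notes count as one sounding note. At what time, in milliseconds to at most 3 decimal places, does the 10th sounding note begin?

1. 0.0ms @ 0 + 600.0ms (3/2)
2. 600.0ms @ 3/2 + 300.0ms (3/4)
3. 900.0ms @ 9/4 + 300.0ms (3/4)
4. 1200.0ms @ 3 + 600.0ms (3/2)
5. 1800.0ms @ 9/2 + 300.0ms (3/4)
6. 2100.0ms @ 21/4 + 300.0ms (3/4)
7. 2400.0ms @ 6 + 300.0ms (3/4)
8. 2700.0ms @ 27/4 + 300.0ms (3/4)
9. 3000.0ms @ 15/2 + 600.0ms (3/2)
10. 3600.0ms @ 9 + 171.429ms (3/7)
11. 3771.429ms @ 66/7 + 171.429ms (3/7)
12. 3942.857ms @ 69/7 + 171.429ms (3/7)
13. 4114.286ms @ 72/7 + 171.429ms (3/7)
14. 4285.714ms @ 75/7 + 342.857ms (6/7)
15. 4628.571ms @ 81/7 + 171.429ms (3/7)

note 10 onset = 9b = 3600.0ms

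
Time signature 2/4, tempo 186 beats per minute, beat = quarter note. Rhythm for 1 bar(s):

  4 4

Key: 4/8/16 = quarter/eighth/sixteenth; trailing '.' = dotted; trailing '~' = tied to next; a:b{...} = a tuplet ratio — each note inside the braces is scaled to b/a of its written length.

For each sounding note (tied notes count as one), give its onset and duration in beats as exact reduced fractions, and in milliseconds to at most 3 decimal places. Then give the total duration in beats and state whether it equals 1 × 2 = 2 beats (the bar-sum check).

1) 0.0ms=0b +322.581ms=1b
2) 322.581ms=1b +322.581ms=1b
Σ=2b of 2 (186bpm 2/4) — PASS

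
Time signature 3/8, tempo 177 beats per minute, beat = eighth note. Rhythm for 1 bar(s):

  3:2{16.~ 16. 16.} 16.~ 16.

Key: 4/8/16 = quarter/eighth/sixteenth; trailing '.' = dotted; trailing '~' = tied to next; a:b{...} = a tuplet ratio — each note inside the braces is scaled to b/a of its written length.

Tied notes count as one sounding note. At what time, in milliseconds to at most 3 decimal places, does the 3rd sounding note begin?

note 3 onset = 3/2b = 508.475ms

1. 0.0ms @ 0 + 338.983ms (1)
2. 338.983ms @ 1 + 169.492ms (1/2)
3. 508.475ms @ 3/2 + 508.475ms (3/2)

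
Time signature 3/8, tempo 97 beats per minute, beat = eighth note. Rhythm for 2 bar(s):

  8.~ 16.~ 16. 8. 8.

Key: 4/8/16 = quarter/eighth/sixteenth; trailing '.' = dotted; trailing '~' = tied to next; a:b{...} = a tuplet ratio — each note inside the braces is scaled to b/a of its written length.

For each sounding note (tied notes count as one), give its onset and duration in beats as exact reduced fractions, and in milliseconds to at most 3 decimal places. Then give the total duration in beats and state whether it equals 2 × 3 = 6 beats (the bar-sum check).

1) 0.0ms=0b +1855.67ms=3b
2) 1855.67ms=3b +927.835ms=3/2b
3) 2783.505ms=9/2b +927.835ms=3/2b
Σ=6b of 6 (97bpm 3/8) — PASS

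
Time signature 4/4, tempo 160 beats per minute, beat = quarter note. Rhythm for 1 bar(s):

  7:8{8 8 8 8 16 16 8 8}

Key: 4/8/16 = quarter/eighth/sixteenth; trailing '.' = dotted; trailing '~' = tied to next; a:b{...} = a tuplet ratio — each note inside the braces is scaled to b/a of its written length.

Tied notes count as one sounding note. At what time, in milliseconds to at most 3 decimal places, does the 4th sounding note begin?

1. 0.0ms @ 0 + 214.286ms (4/7)
2. 214.286ms @ 4/7 + 214.286ms (4/7)
3. 428.571ms @ 8/7 + 214.286ms (4/7)
4. 642.857ms @ 12/7 + 214.286ms (4/7)
5. 857.143ms @ 16/7 + 107.143ms (2/7)
6. 964.286ms @ 18/7 + 107.143ms (2/7)
7. 1071.429ms @ 20/7 + 214.286ms (4/7)
8. 1285.714ms @ 24/7 + 214.286ms (4/7)

note 4 onset = 12/7b = 642.857ms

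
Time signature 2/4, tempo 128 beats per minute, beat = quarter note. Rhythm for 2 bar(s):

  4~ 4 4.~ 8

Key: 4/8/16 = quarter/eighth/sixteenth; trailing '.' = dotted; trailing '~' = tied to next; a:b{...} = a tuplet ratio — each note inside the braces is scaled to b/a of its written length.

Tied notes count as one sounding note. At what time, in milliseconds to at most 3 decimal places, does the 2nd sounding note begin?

1. 0.0ms @ 0 + 937.5ms (2)
2. 937.5ms @ 2 + 937.5ms (2)

note 2 onset = 2b = 937.5ms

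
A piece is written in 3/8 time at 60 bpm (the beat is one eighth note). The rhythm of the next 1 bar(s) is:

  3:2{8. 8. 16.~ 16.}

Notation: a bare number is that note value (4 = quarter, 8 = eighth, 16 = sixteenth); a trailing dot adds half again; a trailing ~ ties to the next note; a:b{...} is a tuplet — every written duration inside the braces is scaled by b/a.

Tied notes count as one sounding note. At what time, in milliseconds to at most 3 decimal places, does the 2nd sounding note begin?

1. 0.0ms @ 0 + 1000.0ms (1)
2. 1000.0ms @ 1 + 1000.0ms (1)
3. 2000.0ms @ 2 + 1000.0ms (1)

note 2 onset = 1b = 1000.0ms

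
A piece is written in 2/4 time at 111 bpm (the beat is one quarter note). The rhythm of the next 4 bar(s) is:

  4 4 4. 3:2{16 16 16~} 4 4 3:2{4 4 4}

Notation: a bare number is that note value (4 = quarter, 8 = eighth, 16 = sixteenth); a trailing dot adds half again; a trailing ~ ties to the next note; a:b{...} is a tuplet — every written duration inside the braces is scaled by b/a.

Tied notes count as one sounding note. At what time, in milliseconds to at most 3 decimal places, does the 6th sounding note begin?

note 6 onset = 23/6b = 2072.072ms

1. 0.0ms @ 0 + 540.541ms (1)
2. 540.541ms @ 1 + 540.541ms (1)
3. 1081.081ms @ 2 + 810.811ms (3/2)
4. 1891.892ms @ 7/2 + 90.09ms (1/6)
5. 1981.982ms @ 11/3 + 90.09ms (1/6)
6. 2072.072ms @ 23/6 + 630.631ms (7/6)
7. 2702.703ms @ 5 + 540.541ms (1)
8. 3243.243ms @ 6 + 360.36ms (2/3)
9. 3603.604ms @ 20/3 + 360.36ms (2/3)
10. 3963.964ms @ 22/3 + 360.36ms (2/3)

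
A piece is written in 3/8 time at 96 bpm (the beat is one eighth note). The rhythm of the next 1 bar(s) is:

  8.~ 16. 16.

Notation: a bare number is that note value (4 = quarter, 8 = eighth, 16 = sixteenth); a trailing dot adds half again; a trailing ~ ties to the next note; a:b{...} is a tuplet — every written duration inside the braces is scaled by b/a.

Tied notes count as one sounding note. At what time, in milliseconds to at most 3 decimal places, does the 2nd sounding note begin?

note 2 onset = 9/4b = 1406.25ms

1. 0.0ms @ 0 + 1406.25ms (9/4)
2. 1406.25ms @ 9/4 + 468.75ms (3/4)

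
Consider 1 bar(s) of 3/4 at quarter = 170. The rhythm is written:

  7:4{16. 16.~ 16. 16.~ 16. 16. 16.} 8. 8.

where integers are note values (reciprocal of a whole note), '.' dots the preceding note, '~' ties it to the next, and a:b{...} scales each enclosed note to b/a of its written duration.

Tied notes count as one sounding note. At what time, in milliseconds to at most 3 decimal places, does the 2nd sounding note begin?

1. 0.0ms @ 0 + 75.63ms (3/14)
2. 75.63ms @ 3/14 + 151.261ms (3/7)
3. 226.891ms @ 9/14 + 151.261ms (3/7)
4. 378.151ms @ 15/14 + 75.63ms (3/14)
5. 453.782ms @ 9/7 + 75.63ms (3/14)
6. 529.412ms @ 3/2 + 264.706ms (3/4)
7. 794.118ms @ 9/4 + 264.706ms (3/4)

note 2 onset = 3/14b = 75.63ms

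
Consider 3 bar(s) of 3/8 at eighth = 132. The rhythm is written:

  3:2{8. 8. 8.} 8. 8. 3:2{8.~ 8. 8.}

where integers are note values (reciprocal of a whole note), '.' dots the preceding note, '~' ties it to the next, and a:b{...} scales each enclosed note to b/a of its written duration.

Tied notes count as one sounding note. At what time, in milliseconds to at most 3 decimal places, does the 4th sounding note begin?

1. 0.0ms @ 0 + 454.545ms (1)
2. 454.545ms @ 1 + 454.545ms (1)
3. 909.091ms @ 2 + 454.545ms (1)
4. 1363.636ms @ 3 + 681.818ms (3/2)
5. 2045.455ms @ 9/2 + 681.818ms (3/2)
6. 2727.273ms @ 6 + 909.091ms (2)
7. 3636.364ms @ 8 + 454.545ms (1)

note 4 onset = 3b = 1363.636ms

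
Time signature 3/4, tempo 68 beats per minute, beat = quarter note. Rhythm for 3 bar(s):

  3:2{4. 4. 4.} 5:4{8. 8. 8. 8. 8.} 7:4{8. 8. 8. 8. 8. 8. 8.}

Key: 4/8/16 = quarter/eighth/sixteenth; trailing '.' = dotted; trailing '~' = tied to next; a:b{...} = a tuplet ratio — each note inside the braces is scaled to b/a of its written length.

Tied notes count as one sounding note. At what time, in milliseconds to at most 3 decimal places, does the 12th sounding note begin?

1. 0.0ms @ 0 + 882.353ms (1)
2. 882.353ms @ 1 + 882.353ms (1)
3. 1764.706ms @ 2 + 882.353ms (1)
4. 2647.059ms @ 3 + 529.412ms (3/5)
5. 3176.471ms @ 18/5 + 529.412ms (3/5)
6. 3705.882ms @ 21/5 + 529.412ms (3/5)
7. 4235.294ms @ 24/5 + 529.412ms (3/5)
8. 4764.706ms @ 27/5 + 529.412ms (3/5)
9. 5294.118ms @ 6 + 378.151ms (3/7)
10. 5672.269ms @ 45/7 + 378.151ms (3/7)
11. 6050.42ms @ 48/7 + 378.151ms (3/7)
12. 6428.571ms @ 51/7 + 378.151ms (3/7)
13. 6806.723ms @ 54/7 + 378.151ms (3/7)
14. 7184.874ms @ 57/7 + 378.151ms (3/7)
15. 7563.025ms @ 60/7 + 378.151ms (3/7)

note 12 onset = 51/7b = 6428.571ms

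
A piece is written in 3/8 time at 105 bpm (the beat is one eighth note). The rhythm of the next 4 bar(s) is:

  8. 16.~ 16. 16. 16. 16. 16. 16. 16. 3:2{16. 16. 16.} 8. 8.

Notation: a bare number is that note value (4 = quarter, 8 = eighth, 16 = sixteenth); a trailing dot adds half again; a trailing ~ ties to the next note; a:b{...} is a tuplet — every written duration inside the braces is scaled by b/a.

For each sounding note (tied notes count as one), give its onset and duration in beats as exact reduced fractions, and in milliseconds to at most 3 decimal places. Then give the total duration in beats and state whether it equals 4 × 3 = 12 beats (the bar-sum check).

1) 0.0ms=0b +857.143ms=3/2b
2) 857.143ms=3/2b +857.143ms=3/2b
3) 1714.286ms=3b +428.571ms=3/4b
4) 2142.857ms=15/4b +428.571ms=3/4b
5) 2571.429ms=9/2b +428.571ms=3/4b
6) 3000.0ms=21/4b +428.571ms=3/4b
7) 3428.571ms=6b +428.571ms=3/4b
8) 3857.143ms=27/4b +428.571ms=3/4b
9) 4285.714ms=15/2b +285.714ms=1/2b
10) 4571.429ms=8b +285.714ms=1/2b
11) 4857.143ms=17/2b +285.714ms=1/2b
12) 5142.857ms=9b +857.143ms=3/2b
13) 6000.0ms=21/2b +857.143ms=3/2b
Σ=12b of 12 (105bpm 3/8) — PASS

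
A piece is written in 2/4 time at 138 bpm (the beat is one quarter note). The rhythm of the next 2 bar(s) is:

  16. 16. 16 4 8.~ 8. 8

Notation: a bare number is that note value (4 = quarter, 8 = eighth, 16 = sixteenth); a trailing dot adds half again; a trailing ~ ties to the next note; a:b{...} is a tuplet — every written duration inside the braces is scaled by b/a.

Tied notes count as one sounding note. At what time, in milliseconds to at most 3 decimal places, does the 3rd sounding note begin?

1. 0.0ms @ 0 + 163.043ms (3/8)
2. 163.043ms @ 3/8 + 163.043ms (3/8)
3. 326.087ms @ 3/4 + 108.696ms (1/4)
4. 434.783ms @ 1 + 434.783ms (1)
5. 869.565ms @ 2 + 652.174ms (3/2)
6. 1521.739ms @ 7/2 + 217.391ms (1/2)

note 3 onset = 3/4b = 326.087ms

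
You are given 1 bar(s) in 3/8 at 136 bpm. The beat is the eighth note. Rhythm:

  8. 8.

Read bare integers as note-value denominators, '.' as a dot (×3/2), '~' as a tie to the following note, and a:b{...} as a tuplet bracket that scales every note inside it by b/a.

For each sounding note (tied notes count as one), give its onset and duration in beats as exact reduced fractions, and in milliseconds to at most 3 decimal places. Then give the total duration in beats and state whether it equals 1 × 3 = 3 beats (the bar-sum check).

1) 0.0ms=0b +661.765ms=3/2b
2) 661.765ms=3/2b +661.765ms=3/2b
Σ=3b of 3 (136bpm 3/8) — PASS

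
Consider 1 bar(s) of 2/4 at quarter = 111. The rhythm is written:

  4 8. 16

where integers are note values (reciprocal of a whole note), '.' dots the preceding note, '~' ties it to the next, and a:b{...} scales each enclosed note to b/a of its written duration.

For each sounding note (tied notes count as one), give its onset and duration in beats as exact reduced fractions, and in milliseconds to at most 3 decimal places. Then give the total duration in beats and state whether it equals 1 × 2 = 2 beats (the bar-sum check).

1) 0.0ms=0b +540.541ms=1b
2) 540.541ms=1b +405.405ms=3/4b
3) 945.946ms=7/4b +135.135ms=1/4b
Σ=2b of 2 (111bpm 2/4) — PASS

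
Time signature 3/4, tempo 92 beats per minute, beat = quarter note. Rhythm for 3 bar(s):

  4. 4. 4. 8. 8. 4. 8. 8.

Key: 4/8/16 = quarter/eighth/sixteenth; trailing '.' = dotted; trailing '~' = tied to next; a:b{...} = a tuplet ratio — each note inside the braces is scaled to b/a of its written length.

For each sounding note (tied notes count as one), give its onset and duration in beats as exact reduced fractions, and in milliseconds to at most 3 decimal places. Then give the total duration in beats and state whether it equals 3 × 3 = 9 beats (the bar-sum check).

1) 0.0ms=0b +978.261ms=3/2b
2) 978.261ms=3/2b +978.261ms=3/2b
3) 1956.522ms=3b +978.261ms=3/2b
4) 2934.783ms=9/2b +489.13ms=3/4b
5) 3423.913ms=21/4b +489.13ms=3/4b
6) 3913.043ms=6b +978.261ms=3/2b
7) 4891.304ms=15/2b +489.13ms=3/4b
8) 5380.435ms=33/4b +489.13ms=3/4b
Σ=9b of 9 (92bpm 3/4) — PASS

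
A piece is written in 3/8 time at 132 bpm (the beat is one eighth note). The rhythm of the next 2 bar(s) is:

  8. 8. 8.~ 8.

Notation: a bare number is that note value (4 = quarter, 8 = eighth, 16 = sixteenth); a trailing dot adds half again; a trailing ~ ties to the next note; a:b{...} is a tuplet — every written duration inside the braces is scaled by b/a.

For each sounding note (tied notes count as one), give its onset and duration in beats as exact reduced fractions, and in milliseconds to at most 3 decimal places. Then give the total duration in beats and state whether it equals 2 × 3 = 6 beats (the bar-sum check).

1) 0.0ms=0b +681.818ms=3/2b
2) 681.818ms=3/2b +681.818ms=3/2b
3) 1363.636ms=3b +1363.636ms=3b
Σ=6b of 6 (132bpm 3/8) — PASS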